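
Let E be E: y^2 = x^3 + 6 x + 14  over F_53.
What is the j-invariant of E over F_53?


Delta = -16(4 a^3 + 27 b^2) mod 53 = 31
-1728 * (4 a)^3 = -1728 * (4*6)^3 mod 53 = 23
j = 23 * 31^(-1) mod 53 = 11

j = 11 (mod 53)


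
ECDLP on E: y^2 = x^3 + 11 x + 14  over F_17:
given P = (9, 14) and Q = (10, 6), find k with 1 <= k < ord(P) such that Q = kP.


Enumerate multiples of P until we hit Q = (10, 6):
  1P = (9, 14)
  2P = (8, 6)
  3P = (13, 5)
  4P = (16, 6)
  5P = (11, 15)
  6P = (10, 11)
  7P = (7, 14)
  8P = (1, 3)
  9P = (15, 16)
  10P = (12, 2)
  11P = (12, 15)
  12P = (15, 1)
  13P = (1, 14)
  14P = (7, 3)
  15P = (10, 6)
Match found at i = 15.

k = 15


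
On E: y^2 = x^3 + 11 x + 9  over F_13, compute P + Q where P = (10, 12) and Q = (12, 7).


P != Q, so use the chord formula.
s = (y2 - y1) / (x2 - x1) = (8) / (2) mod 13 = 4
x3 = s^2 - x1 - x2 mod 13 = 4^2 - 10 - 12 = 7
y3 = s (x1 - x3) - y1 mod 13 = 4 * (10 - 7) - 12 = 0

P + Q = (7, 0)


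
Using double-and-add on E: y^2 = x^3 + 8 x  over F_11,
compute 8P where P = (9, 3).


k = 8 = 1000_2 (binary, LSB first: 0001)
Double-and-add from P = (9, 3):
  bit 0 = 0: acc unchanged = O
  bit 1 = 0: acc unchanged = O
  bit 2 = 0: acc unchanged = O
  bit 3 = 1: acc = O + (9, 8) = (9, 8)

8P = (9, 8)


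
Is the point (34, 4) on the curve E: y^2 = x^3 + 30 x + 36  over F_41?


Check whether y^2 = x^3 + 30 x + 36 (mod 41) for (x, y) = (34, 4).
LHS: y^2 = 4^2 mod 41 = 16
RHS: x^3 + 30 x + 36 = 34^3 + 30*34 + 36 mod 41 = 16
LHS = RHS

Yes, on the curve


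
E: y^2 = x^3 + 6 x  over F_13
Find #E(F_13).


For each x in F_13, count y with y^2 = x^3 + 6 x + 0 mod 13:
  x = 0: RHS = 0, y in [0]  -> 1 point(s)
  x = 4: RHS = 10, y in [6, 7]  -> 2 point(s)
  x = 5: RHS = 12, y in [5, 8]  -> 2 point(s)
  x = 8: RHS = 1, y in [1, 12]  -> 2 point(s)
  x = 9: RHS = 3, y in [4, 9]  -> 2 point(s)
Affine points: 9. Add the point at infinity: total = 10.

#E(F_13) = 10


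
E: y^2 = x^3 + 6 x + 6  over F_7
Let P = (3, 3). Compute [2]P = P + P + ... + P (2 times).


k = 2 = 10_2 (binary, LSB first: 01)
Double-and-add from P = (3, 3):
  bit 0 = 0: acc unchanged = O
  bit 1 = 1: acc = O + (5, 0) = (5, 0)

2P = (5, 0)


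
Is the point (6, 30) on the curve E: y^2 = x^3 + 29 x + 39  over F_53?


Check whether y^2 = x^3 + 29 x + 39 (mod 53) for (x, y) = (6, 30).
LHS: y^2 = 30^2 mod 53 = 52
RHS: x^3 + 29 x + 39 = 6^3 + 29*6 + 39 mod 53 = 5
LHS != RHS

No, not on the curve


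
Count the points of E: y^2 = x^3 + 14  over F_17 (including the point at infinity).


For each x in F_17, count y with y^2 = x^3 + 0 x + 14 mod 17:
  x = 1: RHS = 15, y in [7, 10]  -> 2 point(s)
  x = 6: RHS = 9, y in [3, 14]  -> 2 point(s)
  x = 7: RHS = 0, y in [0]  -> 1 point(s)
  x = 8: RHS = 16, y in [4, 13]  -> 2 point(s)
  x = 11: RHS = 2, y in [6, 11]  -> 2 point(s)
  x = 12: RHS = 8, y in [5, 12]  -> 2 point(s)
  x = 13: RHS = 1, y in [1, 16]  -> 2 point(s)
  x = 14: RHS = 4, y in [2, 15]  -> 2 point(s)
  x = 16: RHS = 13, y in [8, 9]  -> 2 point(s)
Affine points: 17. Add the point at infinity: total = 18.

#E(F_17) = 18


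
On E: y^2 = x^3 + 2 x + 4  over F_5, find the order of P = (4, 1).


Compute successive multiples of P until we hit O:
  1P = (4, 1)
  2P = (2, 4)
  3P = (0, 3)
  4P = (0, 2)
  5P = (2, 1)
  6P = (4, 4)
  7P = O

ord(P) = 7


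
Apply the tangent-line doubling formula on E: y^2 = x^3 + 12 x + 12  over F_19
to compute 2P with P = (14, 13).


Doubling: s = (3 x1^2 + a) / (2 y1)
s = (3*14^2 + 12) / (2*13) mod 19 = 7
x3 = s^2 - 2 x1 mod 19 = 7^2 - 2*14 = 2
y3 = s (x1 - x3) - y1 mod 19 = 7 * (14 - 2) - 13 = 14

2P = (2, 14)


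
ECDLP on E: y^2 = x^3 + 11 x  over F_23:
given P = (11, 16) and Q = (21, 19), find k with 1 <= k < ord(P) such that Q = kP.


Enumerate multiples of P until we hit Q = (21, 19):
  1P = (11, 16)
  2P = (4, 4)
  3P = (10, 12)
  4P = (18, 2)
  5P = (21, 4)
  6P = (9, 0)
  7P = (21, 19)
Match found at i = 7.

k = 7


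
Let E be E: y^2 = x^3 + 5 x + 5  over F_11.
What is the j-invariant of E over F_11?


Delta = -16(4 a^3 + 27 b^2) mod 11 = 10
-1728 * (4 a)^3 = -1728 * (4*5)^3 mod 11 = 8
j = 8 * 10^(-1) mod 11 = 3

j = 3 (mod 11)


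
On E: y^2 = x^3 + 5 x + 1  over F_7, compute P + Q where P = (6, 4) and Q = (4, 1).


P != Q, so use the chord formula.
s = (y2 - y1) / (x2 - x1) = (4) / (5) mod 7 = 5
x3 = s^2 - x1 - x2 mod 7 = 5^2 - 6 - 4 = 1
y3 = s (x1 - x3) - y1 mod 7 = 5 * (6 - 1) - 4 = 0

P + Q = (1, 0)


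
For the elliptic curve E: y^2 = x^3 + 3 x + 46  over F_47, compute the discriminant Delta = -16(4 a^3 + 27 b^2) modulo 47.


4 a^3 + 27 b^2 = 4*3^3 + 27*46^2 = 108 + 57132 = 57240
Delta = -16 * (57240) = -915840
Delta mod 47 = 2

Delta = 2 (mod 47)


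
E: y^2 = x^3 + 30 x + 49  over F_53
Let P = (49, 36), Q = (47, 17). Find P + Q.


P != Q, so use the chord formula.
s = (y2 - y1) / (x2 - x1) = (34) / (51) mod 53 = 36
x3 = s^2 - x1 - x2 mod 53 = 36^2 - 49 - 47 = 34
y3 = s (x1 - x3) - y1 mod 53 = 36 * (49 - 34) - 36 = 27

P + Q = (34, 27)


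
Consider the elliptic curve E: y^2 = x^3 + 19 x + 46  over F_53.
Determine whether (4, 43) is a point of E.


Check whether y^2 = x^3 + 19 x + 46 (mod 53) for (x, y) = (4, 43).
LHS: y^2 = 43^2 mod 53 = 47
RHS: x^3 + 19 x + 46 = 4^3 + 19*4 + 46 mod 53 = 27
LHS != RHS

No, not on the curve


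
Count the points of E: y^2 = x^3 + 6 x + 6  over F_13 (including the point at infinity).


For each x in F_13, count y with y^2 = x^3 + 6 x + 6 mod 13:
  x = 1: RHS = 0, y in [0]  -> 1 point(s)
  x = 2: RHS = 0, y in [0]  -> 1 point(s)
  x = 3: RHS = 12, y in [5, 8]  -> 2 point(s)
  x = 4: RHS = 3, y in [4, 9]  -> 2 point(s)
  x = 7: RHS = 1, y in [1, 12]  -> 2 point(s)
  x = 9: RHS = 9, y in [3, 10]  -> 2 point(s)
  x = 10: RHS = 0, y in [0]  -> 1 point(s)
  x = 11: RHS = 12, y in [5, 8]  -> 2 point(s)
  x = 12: RHS = 12, y in [5, 8]  -> 2 point(s)
Affine points: 15. Add the point at infinity: total = 16.

#E(F_13) = 16


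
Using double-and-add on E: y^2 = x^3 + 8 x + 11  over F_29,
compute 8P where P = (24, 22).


k = 8 = 1000_2 (binary, LSB first: 0001)
Double-and-add from P = (24, 22):
  bit 0 = 0: acc unchanged = O
  bit 1 = 0: acc unchanged = O
  bit 2 = 0: acc unchanged = O
  bit 3 = 1: acc = O + (3, 27) = (3, 27)

8P = (3, 27)


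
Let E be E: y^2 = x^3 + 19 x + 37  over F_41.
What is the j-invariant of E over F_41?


Delta = -16(4 a^3 + 27 b^2) mod 41 = 28
-1728 * (4 a)^3 = -1728 * (4*19)^3 mod 41 = 25
j = 25 * 28^(-1) mod 41 = 17

j = 17 (mod 41)


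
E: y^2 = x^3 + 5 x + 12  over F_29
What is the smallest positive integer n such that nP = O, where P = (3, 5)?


Compute successive multiples of P until we hit O:
  1P = (3, 5)
  2P = (17, 14)
  3P = (14, 19)
  4P = (28, 8)
  5P = (4, 3)
  6P = (26, 12)
  7P = (7, 19)
  8P = (24, 23)
  ... (continuing to 27P)
  27P = O

ord(P) = 27


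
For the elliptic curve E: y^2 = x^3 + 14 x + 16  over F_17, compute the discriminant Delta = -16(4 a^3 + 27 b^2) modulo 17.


4 a^3 + 27 b^2 = 4*14^3 + 27*16^2 = 10976 + 6912 = 17888
Delta = -16 * (17888) = -286208
Delta mod 17 = 4

Delta = 4 (mod 17)


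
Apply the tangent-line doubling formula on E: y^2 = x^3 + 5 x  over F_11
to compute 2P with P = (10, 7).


Doubling: s = (3 x1^2 + a) / (2 y1)
s = (3*10^2 + 5) / (2*7) mod 11 = 10
x3 = s^2 - 2 x1 mod 11 = 10^2 - 2*10 = 3
y3 = s (x1 - x3) - y1 mod 11 = 10 * (10 - 3) - 7 = 8

2P = (3, 8)


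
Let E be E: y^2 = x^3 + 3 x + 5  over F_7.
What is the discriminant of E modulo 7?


4 a^3 + 27 b^2 = 4*3^3 + 27*5^2 = 108 + 675 = 783
Delta = -16 * (783) = -12528
Delta mod 7 = 2

Delta = 2 (mod 7)


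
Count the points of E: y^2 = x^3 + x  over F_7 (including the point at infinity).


For each x in F_7, count y with y^2 = x^3 + 1 x + 0 mod 7:
  x = 0: RHS = 0, y in [0]  -> 1 point(s)
  x = 1: RHS = 2, y in [3, 4]  -> 2 point(s)
  x = 3: RHS = 2, y in [3, 4]  -> 2 point(s)
  x = 5: RHS = 4, y in [2, 5]  -> 2 point(s)
Affine points: 7. Add the point at infinity: total = 8.

#E(F_7) = 8


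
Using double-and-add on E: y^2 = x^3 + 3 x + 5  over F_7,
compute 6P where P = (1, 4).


k = 6 = 110_2 (binary, LSB first: 011)
Double-and-add from P = (1, 4):
  bit 0 = 0: acc unchanged = O
  bit 1 = 1: acc = O + (6, 1) = (6, 1)
  bit 2 = 1: acc = (6, 1) + (4, 5) = (1, 3)

6P = (1, 3)


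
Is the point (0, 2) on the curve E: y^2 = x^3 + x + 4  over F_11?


Check whether y^2 = x^3 + 1 x + 4 (mod 11) for (x, y) = (0, 2).
LHS: y^2 = 2^2 mod 11 = 4
RHS: x^3 + 1 x + 4 = 0^3 + 1*0 + 4 mod 11 = 4
LHS = RHS

Yes, on the curve


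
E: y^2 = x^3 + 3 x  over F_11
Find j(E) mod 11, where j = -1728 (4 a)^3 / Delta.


Delta = -16(4 a^3 + 27 b^2) mod 11 = 10
-1728 * (4 a)^3 = -1728 * (4*3)^3 mod 11 = 10
j = 10 * 10^(-1) mod 11 = 1

j = 1 (mod 11)


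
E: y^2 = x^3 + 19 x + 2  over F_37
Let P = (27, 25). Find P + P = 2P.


Doubling: s = (3 x1^2 + a) / (2 y1)
s = (3*27^2 + 19) / (2*25) mod 37 = 16
x3 = s^2 - 2 x1 mod 37 = 16^2 - 2*27 = 17
y3 = s (x1 - x3) - y1 mod 37 = 16 * (27 - 17) - 25 = 24

2P = (17, 24)


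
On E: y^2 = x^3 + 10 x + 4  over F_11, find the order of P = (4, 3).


Compute successive multiples of P until we hit O:
  1P = (4, 3)
  2P = (6, 7)
  3P = (5, 6)
  4P = (0, 9)
  5P = (1, 9)
  6P = (10, 9)
  7P = (9, 3)
  8P = (9, 8)
  ... (continuing to 15P)
  15P = O

ord(P) = 15


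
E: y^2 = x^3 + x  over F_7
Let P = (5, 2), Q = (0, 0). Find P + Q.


P != Q, so use the chord formula.
s = (y2 - y1) / (x2 - x1) = (5) / (2) mod 7 = 6
x3 = s^2 - x1 - x2 mod 7 = 6^2 - 5 - 0 = 3
y3 = s (x1 - x3) - y1 mod 7 = 6 * (5 - 3) - 2 = 3

P + Q = (3, 3)


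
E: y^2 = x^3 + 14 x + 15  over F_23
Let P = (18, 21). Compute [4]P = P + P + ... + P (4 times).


k = 4 = 100_2 (binary, LSB first: 001)
Double-and-add from P = (18, 21):
  bit 0 = 0: acc unchanged = O
  bit 1 = 0: acc unchanged = O
  bit 2 = 1: acc = O + (12, 5) = (12, 5)

4P = (12, 5)


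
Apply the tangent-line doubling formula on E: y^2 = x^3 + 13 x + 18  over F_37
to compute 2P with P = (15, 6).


Doubling: s = (3 x1^2 + a) / (2 y1)
s = (3*15^2 + 13) / (2*6) mod 37 = 8
x3 = s^2 - 2 x1 mod 37 = 8^2 - 2*15 = 34
y3 = s (x1 - x3) - y1 mod 37 = 8 * (15 - 34) - 6 = 27

2P = (34, 27)


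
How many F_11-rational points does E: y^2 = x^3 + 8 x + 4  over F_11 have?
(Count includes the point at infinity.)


For each x in F_11, count y with y^2 = x^3 + 8 x + 4 mod 11:
  x = 0: RHS = 4, y in [2, 9]  -> 2 point(s)
  x = 3: RHS = 0, y in [0]  -> 1 point(s)
  x = 4: RHS = 1, y in [1, 10]  -> 2 point(s)
  x = 5: RHS = 4, y in [2, 9]  -> 2 point(s)
  x = 6: RHS = 4, y in [2, 9]  -> 2 point(s)
Affine points: 9. Add the point at infinity: total = 10.

#E(F_11) = 10


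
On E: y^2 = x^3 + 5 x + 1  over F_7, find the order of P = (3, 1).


Compute successive multiples of P until we hit O:
  1P = (3, 1)
  2P = (5, 2)
  3P = (1, 0)
  4P = (5, 5)
  5P = (3, 6)
  6P = O

ord(P) = 6


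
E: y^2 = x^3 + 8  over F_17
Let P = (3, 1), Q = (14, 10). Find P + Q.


P != Q, so use the chord formula.
s = (y2 - y1) / (x2 - x1) = (9) / (11) mod 17 = 7
x3 = s^2 - x1 - x2 mod 17 = 7^2 - 3 - 14 = 15
y3 = s (x1 - x3) - y1 mod 17 = 7 * (3 - 15) - 1 = 0

P + Q = (15, 0)


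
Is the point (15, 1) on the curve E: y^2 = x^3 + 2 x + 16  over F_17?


Check whether y^2 = x^3 + 2 x + 16 (mod 17) for (x, y) = (15, 1).
LHS: y^2 = 1^2 mod 17 = 1
RHS: x^3 + 2 x + 16 = 15^3 + 2*15 + 16 mod 17 = 4
LHS != RHS

No, not on the curve


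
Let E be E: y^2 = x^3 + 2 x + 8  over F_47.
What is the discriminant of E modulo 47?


4 a^3 + 27 b^2 = 4*2^3 + 27*8^2 = 32 + 1728 = 1760
Delta = -16 * (1760) = -28160
Delta mod 47 = 40

Delta = 40 (mod 47)


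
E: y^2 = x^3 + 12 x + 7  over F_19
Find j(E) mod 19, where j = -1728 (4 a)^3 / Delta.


Delta = -16(4 a^3 + 27 b^2) mod 19 = 5
-1728 * (4 a)^3 = -1728 * (4*12)^3 mod 19 = 12
j = 12 * 5^(-1) mod 19 = 10

j = 10 (mod 19)


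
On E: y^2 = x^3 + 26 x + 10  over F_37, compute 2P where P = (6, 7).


Doubling: s = (3 x1^2 + a) / (2 y1)
s = (3*6^2 + 26) / (2*7) mod 37 = 36
x3 = s^2 - 2 x1 mod 37 = 36^2 - 2*6 = 26
y3 = s (x1 - x3) - y1 mod 37 = 36 * (6 - 26) - 7 = 13

2P = (26, 13)


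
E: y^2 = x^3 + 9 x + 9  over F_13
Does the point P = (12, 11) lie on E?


Check whether y^2 = x^3 + 9 x + 9 (mod 13) for (x, y) = (12, 11).
LHS: y^2 = 11^2 mod 13 = 4
RHS: x^3 + 9 x + 9 = 12^3 + 9*12 + 9 mod 13 = 12
LHS != RHS

No, not on the curve


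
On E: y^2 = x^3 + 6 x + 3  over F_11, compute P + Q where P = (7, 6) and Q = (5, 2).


P != Q, so use the chord formula.
s = (y2 - y1) / (x2 - x1) = (7) / (9) mod 11 = 2
x3 = s^2 - x1 - x2 mod 11 = 2^2 - 7 - 5 = 3
y3 = s (x1 - x3) - y1 mod 11 = 2 * (7 - 3) - 6 = 2

P + Q = (3, 2)


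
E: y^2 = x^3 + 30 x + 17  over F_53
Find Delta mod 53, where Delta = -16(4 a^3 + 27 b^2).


4 a^3 + 27 b^2 = 4*30^3 + 27*17^2 = 108000 + 7803 = 115803
Delta = -16 * (115803) = -1852848
Delta mod 53 = 32

Delta = 32 (mod 53)


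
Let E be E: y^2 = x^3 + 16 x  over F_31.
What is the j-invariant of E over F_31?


Delta = -16(4 a^3 + 27 b^2) mod 31 = 23
-1728 * (4 a)^3 = -1728 * (4*16)^3 mod 31 = 2
j = 2 * 23^(-1) mod 31 = 23

j = 23 (mod 31)


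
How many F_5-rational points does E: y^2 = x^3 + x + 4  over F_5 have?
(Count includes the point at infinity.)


For each x in F_5, count y with y^2 = x^3 + 1 x + 4 mod 5:
  x = 0: RHS = 4, y in [2, 3]  -> 2 point(s)
  x = 1: RHS = 1, y in [1, 4]  -> 2 point(s)
  x = 2: RHS = 4, y in [2, 3]  -> 2 point(s)
  x = 3: RHS = 4, y in [2, 3]  -> 2 point(s)
Affine points: 8. Add the point at infinity: total = 9.

#E(F_5) = 9


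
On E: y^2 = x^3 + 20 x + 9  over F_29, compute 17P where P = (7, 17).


k = 17 = 10001_2 (binary, LSB first: 10001)
Double-and-add from P = (7, 17):
  bit 0 = 1: acc = O + (7, 17) = (7, 17)
  bit 1 = 0: acc unchanged = (7, 17)
  bit 2 = 0: acc unchanged = (7, 17)
  bit 3 = 0: acc unchanged = (7, 17)
  bit 4 = 1: acc = (7, 17) + (1, 28) = (1, 1)

17P = (1, 1)


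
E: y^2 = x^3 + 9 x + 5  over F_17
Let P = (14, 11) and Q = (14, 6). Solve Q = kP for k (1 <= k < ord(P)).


Enumerate multiples of P until we hit Q = (14, 6):
  1P = (14, 11)
  2P = (15, 9)
  3P = (9, 13)
  4P = (3, 5)
  5P = (1, 10)
  6P = (1, 7)
  7P = (3, 12)
  8P = (9, 4)
  9P = (15, 8)
  10P = (14, 6)
Match found at i = 10.

k = 10


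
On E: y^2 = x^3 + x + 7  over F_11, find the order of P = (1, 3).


Compute successive multiples of P until we hit O:
  1P = (1, 3)
  2P = (7, 4)
  3P = (7, 7)
  4P = (1, 8)
  5P = O

ord(P) = 5


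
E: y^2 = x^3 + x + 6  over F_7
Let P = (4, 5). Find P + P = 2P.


Doubling: s = (3 x1^2 + a) / (2 y1)
s = (3*4^2 + 1) / (2*5) mod 7 = 0
x3 = s^2 - 2 x1 mod 7 = 0^2 - 2*4 = 6
y3 = s (x1 - x3) - y1 mod 7 = 0 * (4 - 6) - 5 = 2

2P = (6, 2)


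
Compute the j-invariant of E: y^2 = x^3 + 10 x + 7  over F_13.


Delta = -16(4 a^3 + 27 b^2) mod 13 = 8
-1728 * (4 a)^3 = -1728 * (4*10)^3 mod 13 = 1
j = 1 * 8^(-1) mod 13 = 5

j = 5 (mod 13)


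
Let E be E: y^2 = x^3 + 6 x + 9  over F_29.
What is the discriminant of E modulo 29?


4 a^3 + 27 b^2 = 4*6^3 + 27*9^2 = 864 + 2187 = 3051
Delta = -16 * (3051) = -48816
Delta mod 29 = 20

Delta = 20 (mod 29)


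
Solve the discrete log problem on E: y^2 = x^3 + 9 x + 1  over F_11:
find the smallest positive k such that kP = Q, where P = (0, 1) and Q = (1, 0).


Enumerate multiples of P until we hit Q = (1, 0):
  1P = (0, 1)
  2P = (1, 0)
Match found at i = 2.

k = 2


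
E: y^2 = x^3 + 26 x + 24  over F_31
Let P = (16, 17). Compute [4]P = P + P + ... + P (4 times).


k = 4 = 100_2 (binary, LSB first: 001)
Double-and-add from P = (16, 17):
  bit 0 = 0: acc unchanged = O
  bit 1 = 0: acc unchanged = O
  bit 2 = 1: acc = O + (15, 21) = (15, 21)

4P = (15, 21)


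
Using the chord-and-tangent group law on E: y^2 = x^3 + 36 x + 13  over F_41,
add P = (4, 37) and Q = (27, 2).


P != Q, so use the chord formula.
s = (y2 - y1) / (x2 - x1) = (6) / (23) mod 41 = 27
x3 = s^2 - x1 - x2 mod 41 = 27^2 - 4 - 27 = 1
y3 = s (x1 - x3) - y1 mod 41 = 27 * (4 - 1) - 37 = 3

P + Q = (1, 3)


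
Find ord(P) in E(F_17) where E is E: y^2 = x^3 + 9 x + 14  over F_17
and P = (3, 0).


Compute successive multiples of P until we hit O:
  1P = (3, 0)
  2P = O

ord(P) = 2


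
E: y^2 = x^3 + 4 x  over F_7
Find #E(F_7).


For each x in F_7, count y with y^2 = x^3 + 4 x + 0 mod 7:
  x = 0: RHS = 0, y in [0]  -> 1 point(s)
  x = 2: RHS = 2, y in [3, 4]  -> 2 point(s)
  x = 3: RHS = 4, y in [2, 5]  -> 2 point(s)
  x = 6: RHS = 2, y in [3, 4]  -> 2 point(s)
Affine points: 7. Add the point at infinity: total = 8.

#E(F_7) = 8


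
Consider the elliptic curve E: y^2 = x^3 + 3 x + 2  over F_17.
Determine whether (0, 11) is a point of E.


Check whether y^2 = x^3 + 3 x + 2 (mod 17) for (x, y) = (0, 11).
LHS: y^2 = 11^2 mod 17 = 2
RHS: x^3 + 3 x + 2 = 0^3 + 3*0 + 2 mod 17 = 2
LHS = RHS

Yes, on the curve


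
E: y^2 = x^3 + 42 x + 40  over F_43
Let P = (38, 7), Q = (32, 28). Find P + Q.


P != Q, so use the chord formula.
s = (y2 - y1) / (x2 - x1) = (21) / (37) mod 43 = 18
x3 = s^2 - x1 - x2 mod 43 = 18^2 - 38 - 32 = 39
y3 = s (x1 - x3) - y1 mod 43 = 18 * (38 - 39) - 7 = 18

P + Q = (39, 18)


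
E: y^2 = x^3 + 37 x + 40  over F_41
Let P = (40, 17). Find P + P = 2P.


Doubling: s = (3 x1^2 + a) / (2 y1)
s = (3*40^2 + 37) / (2*17) mod 41 = 6
x3 = s^2 - 2 x1 mod 41 = 6^2 - 2*40 = 38
y3 = s (x1 - x3) - y1 mod 41 = 6 * (40 - 38) - 17 = 36

2P = (38, 36)


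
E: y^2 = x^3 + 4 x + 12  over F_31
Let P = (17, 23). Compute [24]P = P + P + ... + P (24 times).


k = 24 = 11000_2 (binary, LSB first: 00011)
Double-and-add from P = (17, 23):
  bit 0 = 0: acc unchanged = O
  bit 1 = 0: acc unchanged = O
  bit 2 = 0: acc unchanged = O
  bit 3 = 1: acc = O + (3, 19) = (3, 19)
  bit 4 = 1: acc = (3, 19) + (25, 12) = (17, 8)

24P = (17, 8)


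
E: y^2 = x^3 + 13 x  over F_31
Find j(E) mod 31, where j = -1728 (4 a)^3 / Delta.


Delta = -16(4 a^3 + 27 b^2) mod 31 = 8
-1728 * (4 a)^3 = -1728 * (4*13)^3 mod 31 = 29
j = 29 * 8^(-1) mod 31 = 23

j = 23 (mod 31)


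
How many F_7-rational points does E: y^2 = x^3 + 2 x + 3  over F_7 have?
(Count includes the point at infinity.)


For each x in F_7, count y with y^2 = x^3 + 2 x + 3 mod 7:
  x = 2: RHS = 1, y in [1, 6]  -> 2 point(s)
  x = 3: RHS = 1, y in [1, 6]  -> 2 point(s)
  x = 6: RHS = 0, y in [0]  -> 1 point(s)
Affine points: 5. Add the point at infinity: total = 6.

#E(F_7) = 6


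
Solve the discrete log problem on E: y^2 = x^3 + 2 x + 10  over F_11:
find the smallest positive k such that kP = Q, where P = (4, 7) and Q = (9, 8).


Enumerate multiples of P until we hit Q = (9, 8):
  1P = (4, 7)
  2P = (7, 9)
  3P = (9, 8)
Match found at i = 3.

k = 3


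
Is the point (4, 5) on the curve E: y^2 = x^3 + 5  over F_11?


Check whether y^2 = x^3 + 0 x + 5 (mod 11) for (x, y) = (4, 5).
LHS: y^2 = 5^2 mod 11 = 3
RHS: x^3 + 0 x + 5 = 4^3 + 0*4 + 5 mod 11 = 3
LHS = RHS

Yes, on the curve


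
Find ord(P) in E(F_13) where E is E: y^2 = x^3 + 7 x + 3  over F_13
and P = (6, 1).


Compute successive multiples of P until we hit O:
  1P = (6, 1)
  2P = (2, 8)
  3P = (4, 2)
  4P = (0, 9)
  5P = (3, 8)
  6P = (8, 8)
  7P = (8, 5)
  8P = (3, 5)
  ... (continuing to 13P)
  13P = O

ord(P) = 13


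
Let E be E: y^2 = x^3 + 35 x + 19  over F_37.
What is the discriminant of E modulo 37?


4 a^3 + 27 b^2 = 4*35^3 + 27*19^2 = 171500 + 9747 = 181247
Delta = -16 * (181247) = -2899952
Delta mod 37 = 34

Delta = 34 (mod 37)


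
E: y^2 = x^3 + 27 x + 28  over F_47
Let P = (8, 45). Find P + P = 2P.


Doubling: s = (3 x1^2 + a) / (2 y1)
s = (3*8^2 + 27) / (2*45) mod 47 = 4
x3 = s^2 - 2 x1 mod 47 = 4^2 - 2*8 = 0
y3 = s (x1 - x3) - y1 mod 47 = 4 * (8 - 0) - 45 = 34

2P = (0, 34)


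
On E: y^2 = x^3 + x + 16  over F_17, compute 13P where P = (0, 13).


k = 13 = 1101_2 (binary, LSB first: 1011)
Double-and-add from P = (0, 13):
  bit 0 = 1: acc = O + (0, 13) = (0, 13)
  bit 1 = 0: acc unchanged = (0, 13)
  bit 2 = 1: acc = (0, 13) + (8, 3) = (1, 1)
  bit 3 = 1: acc = (1, 1) + (2, 3) = (1, 16)

13P = (1, 16)


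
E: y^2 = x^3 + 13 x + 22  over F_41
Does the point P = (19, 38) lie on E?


Check whether y^2 = x^3 + 13 x + 22 (mod 41) for (x, y) = (19, 38).
LHS: y^2 = 38^2 mod 41 = 9
RHS: x^3 + 13 x + 22 = 19^3 + 13*19 + 22 mod 41 = 35
LHS != RHS

No, not on the curve


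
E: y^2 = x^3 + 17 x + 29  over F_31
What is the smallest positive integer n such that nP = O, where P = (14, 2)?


Compute successive multiples of P until we hit O:
  1P = (14, 2)
  2P = (19, 9)
  3P = (26, 6)
  4P = (29, 24)
  5P = (2, 28)
  6P = (24, 30)
  7P = (12, 16)
  8P = (23, 30)
  ... (continuing to 25P)
  25P = O

ord(P) = 25


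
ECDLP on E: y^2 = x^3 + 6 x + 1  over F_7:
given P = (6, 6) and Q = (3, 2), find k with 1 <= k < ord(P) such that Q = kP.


Enumerate multiples of P until we hit Q = (3, 2):
  1P = (6, 6)
  2P = (3, 5)
  3P = (2, 0)
  4P = (3, 2)
Match found at i = 4.

k = 4


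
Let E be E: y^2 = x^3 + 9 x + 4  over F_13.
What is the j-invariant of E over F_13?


Delta = -16(4 a^3 + 27 b^2) mod 13 = 5
-1728 * (4 a)^3 = -1728 * (4*9)^3 mod 13 = 12
j = 12 * 5^(-1) mod 13 = 5

j = 5 (mod 13)


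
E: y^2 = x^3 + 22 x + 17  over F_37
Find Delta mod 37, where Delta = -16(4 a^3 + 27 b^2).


4 a^3 + 27 b^2 = 4*22^3 + 27*17^2 = 42592 + 7803 = 50395
Delta = -16 * (50395) = -806320
Delta mod 37 = 21

Delta = 21 (mod 37)


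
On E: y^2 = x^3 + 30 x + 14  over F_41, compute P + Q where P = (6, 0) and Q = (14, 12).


P != Q, so use the chord formula.
s = (y2 - y1) / (x2 - x1) = (12) / (8) mod 41 = 22
x3 = s^2 - x1 - x2 mod 41 = 22^2 - 6 - 14 = 13
y3 = s (x1 - x3) - y1 mod 41 = 22 * (6 - 13) - 0 = 10

P + Q = (13, 10)


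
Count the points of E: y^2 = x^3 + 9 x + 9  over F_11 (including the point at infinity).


For each x in F_11, count y with y^2 = x^3 + 9 x + 9 mod 11:
  x = 0: RHS = 9, y in [3, 8]  -> 2 point(s)
  x = 5: RHS = 3, y in [5, 6]  -> 2 point(s)
  x = 6: RHS = 4, y in [2, 9]  -> 2 point(s)
  x = 9: RHS = 5, y in [4, 7]  -> 2 point(s)
Affine points: 8. Add the point at infinity: total = 9.

#E(F_11) = 9


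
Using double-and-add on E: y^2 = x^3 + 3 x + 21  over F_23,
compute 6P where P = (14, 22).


k = 6 = 110_2 (binary, LSB first: 011)
Double-and-add from P = (14, 22):
  bit 0 = 0: acc unchanged = O
  bit 1 = 1: acc = O + (13, 16) = (13, 16)
  bit 2 = 1: acc = (13, 16) + (6, 5) = (6, 18)

6P = (6, 18)


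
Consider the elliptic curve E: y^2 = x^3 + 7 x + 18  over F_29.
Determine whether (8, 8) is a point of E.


Check whether y^2 = x^3 + 7 x + 18 (mod 29) for (x, y) = (8, 8).
LHS: y^2 = 8^2 mod 29 = 6
RHS: x^3 + 7 x + 18 = 8^3 + 7*8 + 18 mod 29 = 6
LHS = RHS

Yes, on the curve


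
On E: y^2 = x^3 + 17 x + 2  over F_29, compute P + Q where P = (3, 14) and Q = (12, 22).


P != Q, so use the chord formula.
s = (y2 - y1) / (x2 - x1) = (8) / (9) mod 29 = 17
x3 = s^2 - x1 - x2 mod 29 = 17^2 - 3 - 12 = 13
y3 = s (x1 - x3) - y1 mod 29 = 17 * (3 - 13) - 14 = 19

P + Q = (13, 19)


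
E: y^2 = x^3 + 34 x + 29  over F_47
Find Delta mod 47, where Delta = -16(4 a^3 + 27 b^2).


4 a^3 + 27 b^2 = 4*34^3 + 27*29^2 = 157216 + 22707 = 179923
Delta = -16 * (179923) = -2878768
Delta mod 47 = 29

Delta = 29 (mod 47)


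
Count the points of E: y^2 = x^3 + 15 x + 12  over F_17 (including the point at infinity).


For each x in F_17, count y with y^2 = x^3 + 15 x + 12 mod 17:
  x = 2: RHS = 16, y in [4, 13]  -> 2 point(s)
  x = 3: RHS = 16, y in [4, 13]  -> 2 point(s)
  x = 4: RHS = 0, y in [0]  -> 1 point(s)
  x = 5: RHS = 8, y in [5, 12]  -> 2 point(s)
  x = 7: RHS = 1, y in [1, 16]  -> 2 point(s)
  x = 8: RHS = 15, y in [7, 10]  -> 2 point(s)
  x = 9: RHS = 9, y in [3, 14]  -> 2 point(s)
  x = 12: RHS = 16, y in [4, 13]  -> 2 point(s)
  x = 14: RHS = 8, y in [5, 12]  -> 2 point(s)
  x = 15: RHS = 8, y in [5, 12]  -> 2 point(s)
  x = 16: RHS = 13, y in [8, 9]  -> 2 point(s)
Affine points: 21. Add the point at infinity: total = 22.

#E(F_17) = 22


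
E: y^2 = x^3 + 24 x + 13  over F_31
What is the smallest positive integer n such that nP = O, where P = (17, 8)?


Compute successive multiples of P until we hit O:
  1P = (17, 8)
  2P = (5, 17)
  3P = (27, 15)
  4P = (25, 5)
  5P = (9, 20)
  6P = (15, 20)
  7P = (4, 7)
  8P = (30, 22)
  ... (continuing to 37P)
  37P = O

ord(P) = 37


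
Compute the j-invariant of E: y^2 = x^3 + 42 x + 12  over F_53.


Delta = -16(4 a^3 + 27 b^2) mod 53 = 27
-1728 * (4 a)^3 = -1728 * (4*42)^3 mod 53 = 45
j = 45 * 27^(-1) mod 53 = 37

j = 37 (mod 53)


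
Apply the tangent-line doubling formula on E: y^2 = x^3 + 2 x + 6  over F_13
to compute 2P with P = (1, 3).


Doubling: s = (3 x1^2 + a) / (2 y1)
s = (3*1^2 + 2) / (2*3) mod 13 = 3
x3 = s^2 - 2 x1 mod 13 = 3^2 - 2*1 = 7
y3 = s (x1 - x3) - y1 mod 13 = 3 * (1 - 7) - 3 = 5

2P = (7, 5)


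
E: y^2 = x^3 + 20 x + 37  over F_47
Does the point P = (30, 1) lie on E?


Check whether y^2 = x^3 + 20 x + 37 (mod 47) for (x, y) = (30, 1).
LHS: y^2 = 1^2 mod 47 = 1
RHS: x^3 + 20 x + 37 = 30^3 + 20*30 + 37 mod 47 = 1
LHS = RHS

Yes, on the curve


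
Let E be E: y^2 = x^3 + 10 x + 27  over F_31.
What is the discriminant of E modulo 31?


4 a^3 + 27 b^2 = 4*10^3 + 27*27^2 = 4000 + 19683 = 23683
Delta = -16 * (23683) = -378928
Delta mod 31 = 16

Delta = 16 (mod 31)


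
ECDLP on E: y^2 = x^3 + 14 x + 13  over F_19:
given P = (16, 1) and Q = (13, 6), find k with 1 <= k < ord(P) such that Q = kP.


Enumerate multiples of P until we hit Q = (13, 6):
  1P = (16, 1)
  2P = (13, 13)
  3P = (6, 16)
  4P = (4, 0)
  5P = (6, 3)
  6P = (13, 6)
Match found at i = 6.

k = 6


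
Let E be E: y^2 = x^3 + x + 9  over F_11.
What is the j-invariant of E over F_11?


Delta = -16(4 a^3 + 27 b^2) mod 11 = 1
-1728 * (4 a)^3 = -1728 * (4*1)^3 mod 11 = 2
j = 2 * 1^(-1) mod 11 = 2

j = 2 (mod 11)


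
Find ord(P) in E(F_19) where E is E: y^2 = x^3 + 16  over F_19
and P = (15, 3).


Compute successive multiples of P until we hit O:
  1P = (15, 3)
  2P = (15, 16)
  3P = O

ord(P) = 3


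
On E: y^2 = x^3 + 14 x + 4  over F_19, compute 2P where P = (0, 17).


Doubling: s = (3 x1^2 + a) / (2 y1)
s = (3*0^2 + 14) / (2*17) mod 19 = 6
x3 = s^2 - 2 x1 mod 19 = 6^2 - 2*0 = 17
y3 = s (x1 - x3) - y1 mod 19 = 6 * (0 - 17) - 17 = 14

2P = (17, 14)


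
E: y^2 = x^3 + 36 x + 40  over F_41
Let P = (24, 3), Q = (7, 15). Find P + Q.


P != Q, so use the chord formula.
s = (y2 - y1) / (x2 - x1) = (12) / (24) mod 41 = 21
x3 = s^2 - x1 - x2 mod 41 = 21^2 - 24 - 7 = 0
y3 = s (x1 - x3) - y1 mod 41 = 21 * (24 - 0) - 3 = 9

P + Q = (0, 9)


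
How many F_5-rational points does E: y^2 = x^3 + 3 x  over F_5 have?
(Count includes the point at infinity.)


For each x in F_5, count y with y^2 = x^3 + 3 x + 0 mod 5:
  x = 0: RHS = 0, y in [0]  -> 1 point(s)
  x = 1: RHS = 4, y in [2, 3]  -> 2 point(s)
  x = 2: RHS = 4, y in [2, 3]  -> 2 point(s)
  x = 3: RHS = 1, y in [1, 4]  -> 2 point(s)
  x = 4: RHS = 1, y in [1, 4]  -> 2 point(s)
Affine points: 9. Add the point at infinity: total = 10.

#E(F_5) = 10


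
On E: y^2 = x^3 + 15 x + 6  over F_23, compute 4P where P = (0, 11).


k = 4 = 100_2 (binary, LSB first: 001)
Double-and-add from P = (0, 11):
  bit 0 = 0: acc unchanged = O
  bit 1 = 0: acc unchanged = O
  bit 2 = 1: acc = O + (3, 3) = (3, 3)

4P = (3, 3)


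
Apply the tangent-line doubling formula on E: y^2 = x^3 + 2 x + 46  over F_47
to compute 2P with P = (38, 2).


Doubling: s = (3 x1^2 + a) / (2 y1)
s = (3*38^2 + 2) / (2*2) mod 47 = 26
x3 = s^2 - 2 x1 mod 47 = 26^2 - 2*38 = 36
y3 = s (x1 - x3) - y1 mod 47 = 26 * (38 - 36) - 2 = 3

2P = (36, 3)


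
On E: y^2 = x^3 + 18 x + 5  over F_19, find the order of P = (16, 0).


Compute successive multiples of P until we hit O:
  1P = (16, 0)
  2P = O

ord(P) = 2


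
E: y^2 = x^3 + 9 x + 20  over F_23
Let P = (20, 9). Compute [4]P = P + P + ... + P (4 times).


k = 4 = 100_2 (binary, LSB first: 001)
Double-and-add from P = (20, 9):
  bit 0 = 0: acc unchanged = O
  bit 1 = 0: acc unchanged = O
  bit 2 = 1: acc = O + (11, 22) = (11, 22)

4P = (11, 22)


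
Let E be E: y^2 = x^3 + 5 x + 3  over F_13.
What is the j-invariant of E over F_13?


Delta = -16(4 a^3 + 27 b^2) mod 13 = 7
-1728 * (4 a)^3 = -1728 * (4*5)^3 mod 13 = 5
j = 5 * 7^(-1) mod 13 = 10

j = 10 (mod 13)


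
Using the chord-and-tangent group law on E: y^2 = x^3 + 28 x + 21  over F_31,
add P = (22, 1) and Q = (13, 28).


P != Q, so use the chord formula.
s = (y2 - y1) / (x2 - x1) = (27) / (22) mod 31 = 28
x3 = s^2 - x1 - x2 mod 31 = 28^2 - 22 - 13 = 5
y3 = s (x1 - x3) - y1 mod 31 = 28 * (22 - 5) - 1 = 10

P + Q = (5, 10)


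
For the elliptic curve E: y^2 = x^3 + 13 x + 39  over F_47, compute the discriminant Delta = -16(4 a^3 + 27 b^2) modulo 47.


4 a^3 + 27 b^2 = 4*13^3 + 27*39^2 = 8788 + 41067 = 49855
Delta = -16 * (49855) = -797680
Delta mod 47 = 4

Delta = 4 (mod 47)


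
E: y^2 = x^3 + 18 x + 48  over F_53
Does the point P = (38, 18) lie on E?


Check whether y^2 = x^3 + 18 x + 48 (mod 53) for (x, y) = (38, 18).
LHS: y^2 = 18^2 mod 53 = 6
RHS: x^3 + 18 x + 48 = 38^3 + 18*38 + 48 mod 53 = 7
LHS != RHS

No, not on the curve


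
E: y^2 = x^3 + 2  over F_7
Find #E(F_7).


For each x in F_7, count y with y^2 = x^3 + 0 x + 2 mod 7:
  x = 0: RHS = 2, y in [3, 4]  -> 2 point(s)
  x = 3: RHS = 1, y in [1, 6]  -> 2 point(s)
  x = 5: RHS = 1, y in [1, 6]  -> 2 point(s)
  x = 6: RHS = 1, y in [1, 6]  -> 2 point(s)
Affine points: 8. Add the point at infinity: total = 9.

#E(F_7) = 9


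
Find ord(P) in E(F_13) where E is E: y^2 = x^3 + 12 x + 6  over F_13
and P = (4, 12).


Compute successive multiples of P until we hit O:
  1P = (4, 12)
  2P = (8, 4)
  3P = (5, 3)
  4P = (7, 2)
  5P = (3, 2)
  6P = (2, 8)
  7P = (11, 0)
  8P = (2, 5)
  ... (continuing to 14P)
  14P = O

ord(P) = 14


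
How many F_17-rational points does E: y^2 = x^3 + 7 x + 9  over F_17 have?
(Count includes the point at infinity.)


For each x in F_17, count y with y^2 = x^3 + 7 x + 9 mod 17:
  x = 0: RHS = 9, y in [3, 14]  -> 2 point(s)
  x = 1: RHS = 0, y in [0]  -> 1 point(s)
  x = 4: RHS = 16, y in [4, 13]  -> 2 point(s)
  x = 5: RHS = 16, y in [4, 13]  -> 2 point(s)
  x = 8: RHS = 16, y in [4, 13]  -> 2 point(s)
  x = 9: RHS = 2, y in [6, 11]  -> 2 point(s)
  x = 10: RHS = 8, y in [5, 12]  -> 2 point(s)
  x = 12: RHS = 2, y in [6, 11]  -> 2 point(s)
  x = 13: RHS = 2, y in [6, 11]  -> 2 point(s)
  x = 15: RHS = 4, y in [2, 15]  -> 2 point(s)
  x = 16: RHS = 1, y in [1, 16]  -> 2 point(s)
Affine points: 21. Add the point at infinity: total = 22.

#E(F_17) = 22


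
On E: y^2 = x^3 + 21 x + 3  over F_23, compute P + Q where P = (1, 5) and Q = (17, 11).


P != Q, so use the chord formula.
s = (y2 - y1) / (x2 - x1) = (6) / (16) mod 23 = 9
x3 = s^2 - x1 - x2 mod 23 = 9^2 - 1 - 17 = 17
y3 = s (x1 - x3) - y1 mod 23 = 9 * (1 - 17) - 5 = 12

P + Q = (17, 12)


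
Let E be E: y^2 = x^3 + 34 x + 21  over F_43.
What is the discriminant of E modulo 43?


4 a^3 + 27 b^2 = 4*34^3 + 27*21^2 = 157216 + 11907 = 169123
Delta = -16 * (169123) = -2705968
Delta mod 43 = 22

Delta = 22 (mod 43)


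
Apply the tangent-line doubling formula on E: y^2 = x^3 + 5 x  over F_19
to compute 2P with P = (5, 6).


Doubling: s = (3 x1^2 + a) / (2 y1)
s = (3*5^2 + 5) / (2*6) mod 19 = 13
x3 = s^2 - 2 x1 mod 19 = 13^2 - 2*5 = 7
y3 = s (x1 - x3) - y1 mod 19 = 13 * (5 - 7) - 6 = 6

2P = (7, 6)


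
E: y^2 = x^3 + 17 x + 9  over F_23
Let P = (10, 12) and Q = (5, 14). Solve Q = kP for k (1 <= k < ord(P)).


Enumerate multiples of P until we hit Q = (5, 14):
  1P = (10, 12)
  2P = (5, 9)
  3P = (1, 21)
  4P = (13, 14)
  5P = (3, 8)
  6P = (0, 20)
  7P = (21, 6)
  8P = (21, 17)
  9P = (0, 3)
  10P = (3, 15)
  11P = (13, 9)
  12P = (1, 2)
  13P = (5, 14)
Match found at i = 13.

k = 13


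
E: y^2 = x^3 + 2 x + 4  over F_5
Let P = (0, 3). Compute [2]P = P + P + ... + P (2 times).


k = 2 = 10_2 (binary, LSB first: 01)
Double-and-add from P = (0, 3):
  bit 0 = 0: acc unchanged = O
  bit 1 = 1: acc = O + (4, 4) = (4, 4)

2P = (4, 4)


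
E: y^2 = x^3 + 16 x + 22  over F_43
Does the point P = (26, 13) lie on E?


Check whether y^2 = x^3 + 16 x + 22 (mod 43) for (x, y) = (26, 13).
LHS: y^2 = 13^2 mod 43 = 40
RHS: x^3 + 16 x + 22 = 26^3 + 16*26 + 22 mod 43 = 40
LHS = RHS

Yes, on the curve


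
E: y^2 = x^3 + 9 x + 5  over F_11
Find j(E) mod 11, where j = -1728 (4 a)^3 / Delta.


Delta = -16(4 a^3 + 27 b^2) mod 11 = 8
-1728 * (4 a)^3 = -1728 * (4*9)^3 mod 11 = 6
j = 6 * 8^(-1) mod 11 = 9

j = 9 (mod 11)


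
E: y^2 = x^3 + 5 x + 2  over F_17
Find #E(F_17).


For each x in F_17, count y with y^2 = x^3 + 5 x + 2 mod 17:
  x = 0: RHS = 2, y in [6, 11]  -> 2 point(s)
  x = 1: RHS = 8, y in [5, 12]  -> 2 point(s)
  x = 4: RHS = 1, y in [1, 16]  -> 2 point(s)
  x = 5: RHS = 16, y in [4, 13]  -> 2 point(s)
  x = 10: RHS = 15, y in [7, 10]  -> 2 point(s)
  x = 15: RHS = 1, y in [1, 16]  -> 2 point(s)
  x = 16: RHS = 13, y in [8, 9]  -> 2 point(s)
Affine points: 14. Add the point at infinity: total = 15.

#E(F_17) = 15


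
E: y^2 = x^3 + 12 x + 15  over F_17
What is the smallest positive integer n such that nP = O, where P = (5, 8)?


Compute successive multiples of P until we hit O:
  1P = (5, 8)
  2P = (11, 4)
  3P = (9, 6)
  4P = (16, 6)
  5P = (15, 0)
  6P = (16, 11)
  7P = (9, 11)
  8P = (11, 13)
  ... (continuing to 10P)
  10P = O

ord(P) = 10


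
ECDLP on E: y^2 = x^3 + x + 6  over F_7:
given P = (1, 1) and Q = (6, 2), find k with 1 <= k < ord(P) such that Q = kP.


Enumerate multiples of P until we hit Q = (6, 2):
  1P = (1, 1)
  2P = (2, 4)
  3P = (6, 5)
  4P = (4, 5)
  5P = (3, 1)
  6P = (3, 6)
  7P = (4, 2)
  8P = (6, 2)
Match found at i = 8.

k = 8


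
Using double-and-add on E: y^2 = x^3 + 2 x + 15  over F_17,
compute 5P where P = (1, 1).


k = 5 = 101_2 (binary, LSB first: 101)
Double-and-add from P = (1, 1):
  bit 0 = 1: acc = O + (1, 1) = (1, 1)
  bit 1 = 0: acc unchanged = (1, 1)
  bit 2 = 1: acc = (1, 1) + (8, 13) = (4, 6)

5P = (4, 6)


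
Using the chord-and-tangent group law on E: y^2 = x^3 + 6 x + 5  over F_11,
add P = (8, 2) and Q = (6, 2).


P != Q, so use the chord formula.
s = (y2 - y1) / (x2 - x1) = (0) / (9) mod 11 = 0
x3 = s^2 - x1 - x2 mod 11 = 0^2 - 8 - 6 = 8
y3 = s (x1 - x3) - y1 mod 11 = 0 * (8 - 8) - 2 = 9

P + Q = (8, 9)


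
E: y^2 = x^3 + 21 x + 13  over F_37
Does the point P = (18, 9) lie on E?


Check whether y^2 = x^3 + 21 x + 13 (mod 37) for (x, y) = (18, 9).
LHS: y^2 = 9^2 mod 37 = 7
RHS: x^3 + 21 x + 13 = 18^3 + 21*18 + 13 mod 37 = 7
LHS = RHS

Yes, on the curve


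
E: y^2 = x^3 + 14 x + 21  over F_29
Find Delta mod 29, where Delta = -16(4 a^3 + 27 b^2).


4 a^3 + 27 b^2 = 4*14^3 + 27*21^2 = 10976 + 11907 = 22883
Delta = -16 * (22883) = -366128
Delta mod 29 = 26

Delta = 26 (mod 29)


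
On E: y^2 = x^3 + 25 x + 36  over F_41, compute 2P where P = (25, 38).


Doubling: s = (3 x1^2 + a) / (2 y1)
s = (3*25^2 + 25) / (2*38) mod 41 = 25
x3 = s^2 - 2 x1 mod 41 = 25^2 - 2*25 = 1
y3 = s (x1 - x3) - y1 mod 41 = 25 * (25 - 1) - 38 = 29

2P = (1, 29)


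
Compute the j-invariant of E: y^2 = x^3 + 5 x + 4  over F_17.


Delta = -16(4 a^3 + 27 b^2) mod 17 = 14
-1728 * (4 a)^3 = -1728 * (4*5)^3 mod 17 = 9
j = 9 * 14^(-1) mod 17 = 14

j = 14 (mod 17)


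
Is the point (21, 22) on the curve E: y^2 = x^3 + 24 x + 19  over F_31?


Check whether y^2 = x^3 + 24 x + 19 (mod 31) for (x, y) = (21, 22).
LHS: y^2 = 22^2 mod 31 = 19
RHS: x^3 + 24 x + 19 = 21^3 + 24*21 + 19 mod 31 = 19
LHS = RHS

Yes, on the curve


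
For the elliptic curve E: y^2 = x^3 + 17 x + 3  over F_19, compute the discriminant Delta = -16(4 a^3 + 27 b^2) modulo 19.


4 a^3 + 27 b^2 = 4*17^3 + 27*3^2 = 19652 + 243 = 19895
Delta = -16 * (19895) = -318320
Delta mod 19 = 6

Delta = 6 (mod 19)


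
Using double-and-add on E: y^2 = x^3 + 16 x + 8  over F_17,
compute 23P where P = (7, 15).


k = 23 = 10111_2 (binary, LSB first: 11101)
Double-and-add from P = (7, 15):
  bit 0 = 1: acc = O + (7, 15) = (7, 15)
  bit 1 = 1: acc = (7, 15) + (5, 14) = (1, 5)
  bit 2 = 1: acc = (1, 5) + (8, 6) = (16, 5)
  bit 3 = 0: acc unchanged = (16, 5)
  bit 4 = 1: acc = (16, 5) + (3, 10) = (7, 2)

23P = (7, 2)


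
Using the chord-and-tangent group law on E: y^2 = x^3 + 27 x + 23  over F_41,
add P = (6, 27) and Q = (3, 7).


P != Q, so use the chord formula.
s = (y2 - y1) / (x2 - x1) = (21) / (38) mod 41 = 34
x3 = s^2 - x1 - x2 mod 41 = 34^2 - 6 - 3 = 40
y3 = s (x1 - x3) - y1 mod 41 = 34 * (6 - 40) - 27 = 6

P + Q = (40, 6)


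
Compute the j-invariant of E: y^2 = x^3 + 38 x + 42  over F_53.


Delta = -16(4 a^3 + 27 b^2) mod 53 = 11
-1728 * (4 a)^3 = -1728 * (4*38)^3 mod 53 = 5
j = 5 * 11^(-1) mod 53 = 39

j = 39 (mod 53)


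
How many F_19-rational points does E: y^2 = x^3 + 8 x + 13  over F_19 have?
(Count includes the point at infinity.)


For each x in F_19, count y with y^2 = x^3 + 8 x + 13 mod 19:
  x = 3: RHS = 7, y in [8, 11]  -> 2 point(s)
  x = 5: RHS = 7, y in [8, 11]  -> 2 point(s)
  x = 6: RHS = 11, y in [7, 12]  -> 2 point(s)
  x = 8: RHS = 0, y in [0]  -> 1 point(s)
  x = 9: RHS = 16, y in [4, 15]  -> 2 point(s)
  x = 11: RHS = 7, y in [8, 11]  -> 2 point(s)
  x = 14: RHS = 0, y in [0]  -> 1 point(s)
  x = 16: RHS = 0, y in [0]  -> 1 point(s)
  x = 18: RHS = 4, y in [2, 17]  -> 2 point(s)
Affine points: 15. Add the point at infinity: total = 16.

#E(F_19) = 16


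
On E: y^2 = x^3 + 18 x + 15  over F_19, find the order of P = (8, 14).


Compute successive multiples of P until we hit O:
  1P = (8, 14)
  2P = (7, 3)
  3P = (11, 10)
  4P = (6, 15)
  5P = (10, 6)
  6P = (17, 3)
  7P = (3, 1)
  8P = (14, 16)
  ... (continuing to 17P)
  17P = O

ord(P) = 17


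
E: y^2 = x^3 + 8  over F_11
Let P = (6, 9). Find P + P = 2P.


Doubling: s = (3 x1^2 + a) / (2 y1)
s = (3*6^2 + 0) / (2*9) mod 11 = 6
x3 = s^2 - 2 x1 mod 11 = 6^2 - 2*6 = 2
y3 = s (x1 - x3) - y1 mod 11 = 6 * (6 - 2) - 9 = 4

2P = (2, 4)


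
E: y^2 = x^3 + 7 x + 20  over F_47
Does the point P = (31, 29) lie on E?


Check whether y^2 = x^3 + 7 x + 20 (mod 47) for (x, y) = (31, 29).
LHS: y^2 = 29^2 mod 47 = 42
RHS: x^3 + 7 x + 20 = 31^3 + 7*31 + 20 mod 47 = 42
LHS = RHS

Yes, on the curve


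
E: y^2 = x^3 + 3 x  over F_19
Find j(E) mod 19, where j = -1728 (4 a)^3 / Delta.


Delta = -16(4 a^3 + 27 b^2) mod 19 = 1
-1728 * (4 a)^3 = -1728 * (4*3)^3 mod 19 = 18
j = 18 * 1^(-1) mod 19 = 18

j = 18 (mod 19)


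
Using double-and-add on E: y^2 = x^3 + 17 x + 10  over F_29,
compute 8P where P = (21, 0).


k = 8 = 1000_2 (binary, LSB first: 0001)
Double-and-add from P = (21, 0):
  bit 0 = 0: acc unchanged = O
  bit 1 = 0: acc unchanged = O
  bit 2 = 0: acc unchanged = O
  bit 3 = 1: acc = O + O = O

8P = O


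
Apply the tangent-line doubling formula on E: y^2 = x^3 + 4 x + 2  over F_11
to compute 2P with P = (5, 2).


Doubling: s = (3 x1^2 + a) / (2 y1)
s = (3*5^2 + 4) / (2*2) mod 11 = 6
x3 = s^2 - 2 x1 mod 11 = 6^2 - 2*5 = 4
y3 = s (x1 - x3) - y1 mod 11 = 6 * (5 - 4) - 2 = 4

2P = (4, 4)


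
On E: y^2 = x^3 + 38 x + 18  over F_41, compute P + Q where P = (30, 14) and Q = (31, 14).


P != Q, so use the chord formula.
s = (y2 - y1) / (x2 - x1) = (0) / (1) mod 41 = 0
x3 = s^2 - x1 - x2 mod 41 = 0^2 - 30 - 31 = 21
y3 = s (x1 - x3) - y1 mod 41 = 0 * (30 - 21) - 14 = 27

P + Q = (21, 27)


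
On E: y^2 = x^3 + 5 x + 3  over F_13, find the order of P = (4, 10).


Compute successive multiples of P until we hit O:
  1P = (4, 10)
  2P = (9, 6)
  3P = (10, 0)
  4P = (9, 7)
  5P = (4, 3)
  6P = O

ord(P) = 6


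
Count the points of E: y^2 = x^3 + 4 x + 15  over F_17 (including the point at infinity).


For each x in F_17, count y with y^2 = x^3 + 4 x + 15 mod 17:
  x = 0: RHS = 15, y in [7, 10]  -> 2 point(s)
  x = 6: RHS = 0, y in [0]  -> 1 point(s)
  x = 8: RHS = 15, y in [7, 10]  -> 2 point(s)
  x = 9: RHS = 15, y in [7, 10]  -> 2 point(s)
  x = 10: RHS = 1, y in [1, 16]  -> 2 point(s)
  x = 11: RHS = 13, y in [8, 9]  -> 2 point(s)
  x = 15: RHS = 16, y in [4, 13]  -> 2 point(s)
Affine points: 13. Add the point at infinity: total = 14.

#E(F_17) = 14
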